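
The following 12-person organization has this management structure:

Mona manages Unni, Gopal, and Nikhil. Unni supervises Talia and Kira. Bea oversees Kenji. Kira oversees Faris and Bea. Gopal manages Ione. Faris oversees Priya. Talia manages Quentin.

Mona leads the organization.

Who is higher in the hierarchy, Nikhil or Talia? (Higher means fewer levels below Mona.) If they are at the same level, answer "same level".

Nikhil

Nikhil is 1 level below Mona; Talia is 2. Nikhil is higher.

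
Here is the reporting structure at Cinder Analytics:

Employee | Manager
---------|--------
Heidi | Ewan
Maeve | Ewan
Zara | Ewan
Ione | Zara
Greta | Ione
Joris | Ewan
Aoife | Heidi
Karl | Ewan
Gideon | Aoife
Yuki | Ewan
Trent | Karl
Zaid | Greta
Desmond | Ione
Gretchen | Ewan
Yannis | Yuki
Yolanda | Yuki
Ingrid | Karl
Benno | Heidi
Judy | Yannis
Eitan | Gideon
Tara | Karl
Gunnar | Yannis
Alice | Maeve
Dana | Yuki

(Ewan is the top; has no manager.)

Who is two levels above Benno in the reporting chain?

Ewan

Benno reports to Heidi, and Heidi reports to Ewan. So Benno's skip-level manager is Ewan.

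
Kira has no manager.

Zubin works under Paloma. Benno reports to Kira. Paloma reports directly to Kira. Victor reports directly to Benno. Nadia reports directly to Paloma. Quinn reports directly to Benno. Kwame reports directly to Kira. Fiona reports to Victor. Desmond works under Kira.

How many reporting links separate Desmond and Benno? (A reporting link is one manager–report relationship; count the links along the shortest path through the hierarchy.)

2

Desmond is 1 level below Kira, and Benno is 1 level below Kira (their lowest common manager). The shortest path runs up from Desmond to Kira and back down to Benno: 1 + 1 = 2 links.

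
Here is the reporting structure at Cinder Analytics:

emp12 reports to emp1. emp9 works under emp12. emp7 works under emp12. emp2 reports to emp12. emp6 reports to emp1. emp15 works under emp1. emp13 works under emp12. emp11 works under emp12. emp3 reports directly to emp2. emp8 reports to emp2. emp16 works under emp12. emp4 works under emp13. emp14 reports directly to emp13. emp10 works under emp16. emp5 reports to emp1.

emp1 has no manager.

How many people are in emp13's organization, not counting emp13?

2

emp13 directly manages emp4, emp14. emp4 has no reports. emp14 has no reports. So emp13's organization is 2 direct reports plus everyone under them: 1 + 1 = 2.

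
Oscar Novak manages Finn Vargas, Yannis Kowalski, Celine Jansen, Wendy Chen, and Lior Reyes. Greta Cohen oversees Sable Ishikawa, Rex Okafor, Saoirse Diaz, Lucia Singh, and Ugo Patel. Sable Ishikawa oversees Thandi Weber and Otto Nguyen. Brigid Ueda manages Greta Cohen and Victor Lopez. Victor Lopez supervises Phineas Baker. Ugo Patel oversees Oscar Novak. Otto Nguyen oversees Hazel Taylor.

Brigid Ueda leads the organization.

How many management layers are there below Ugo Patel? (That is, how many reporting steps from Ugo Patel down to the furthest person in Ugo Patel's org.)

The longest chain under Ugo Patel runs Ugo Patel → Oscar Novak → Lior Reyes, which is 2 levels below Ugo Patel.

2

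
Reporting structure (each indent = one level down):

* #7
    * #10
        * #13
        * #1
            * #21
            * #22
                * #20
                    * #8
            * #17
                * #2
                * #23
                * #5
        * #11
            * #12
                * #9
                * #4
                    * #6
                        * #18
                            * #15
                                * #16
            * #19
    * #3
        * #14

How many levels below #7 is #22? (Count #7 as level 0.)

3

Chain from #22 up to #7: #22 → #1 → #10 → #7. That is 3 steps up, so #22 is 3 levels below #7.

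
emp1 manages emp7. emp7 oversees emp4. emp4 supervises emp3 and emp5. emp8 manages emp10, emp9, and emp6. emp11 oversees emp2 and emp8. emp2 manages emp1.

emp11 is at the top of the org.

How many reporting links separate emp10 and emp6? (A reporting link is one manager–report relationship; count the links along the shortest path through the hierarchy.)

2

emp10 is 1 level below emp8, and emp6 is 1 level below emp8 (their lowest common manager). The shortest path runs up from emp10 to emp8 and back down to emp6: 1 + 1 = 2 links.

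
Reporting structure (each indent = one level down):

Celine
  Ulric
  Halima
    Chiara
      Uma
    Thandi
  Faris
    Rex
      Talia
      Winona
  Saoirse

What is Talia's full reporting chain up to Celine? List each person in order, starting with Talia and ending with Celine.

Talia reports to Rex. Rex reports to Faris. Faris reports to Celine. Celine is at the top.

Talia -> Rex -> Faris -> Celine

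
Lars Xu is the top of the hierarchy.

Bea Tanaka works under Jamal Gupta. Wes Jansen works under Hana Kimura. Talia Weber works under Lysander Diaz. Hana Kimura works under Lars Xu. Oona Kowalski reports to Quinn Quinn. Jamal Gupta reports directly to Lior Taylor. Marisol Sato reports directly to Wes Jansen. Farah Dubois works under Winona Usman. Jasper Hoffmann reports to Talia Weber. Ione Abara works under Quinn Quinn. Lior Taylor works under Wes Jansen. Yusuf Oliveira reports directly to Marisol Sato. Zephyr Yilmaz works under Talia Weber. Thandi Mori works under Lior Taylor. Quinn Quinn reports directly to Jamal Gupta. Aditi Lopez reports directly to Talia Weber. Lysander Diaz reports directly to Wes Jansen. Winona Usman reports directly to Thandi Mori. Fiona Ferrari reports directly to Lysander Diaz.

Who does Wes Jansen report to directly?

Wes Jansen reports directly to Hana Kimura.

Hana Kimura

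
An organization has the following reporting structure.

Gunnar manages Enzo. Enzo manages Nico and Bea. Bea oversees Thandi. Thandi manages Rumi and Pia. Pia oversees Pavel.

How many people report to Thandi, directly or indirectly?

3

Thandi directly manages Rumi, Pia. Rumi has no reports. Under Pia: Pavel (1). So Thandi's organization is 2 direct reports plus everyone under them: 1 + 2 = 3.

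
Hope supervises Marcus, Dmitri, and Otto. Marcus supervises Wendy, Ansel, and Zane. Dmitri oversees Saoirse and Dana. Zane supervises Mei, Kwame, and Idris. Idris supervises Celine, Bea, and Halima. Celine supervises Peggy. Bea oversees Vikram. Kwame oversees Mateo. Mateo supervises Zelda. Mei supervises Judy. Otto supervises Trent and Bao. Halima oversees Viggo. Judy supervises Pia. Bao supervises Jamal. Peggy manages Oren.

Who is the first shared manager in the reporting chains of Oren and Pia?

Zane

Oren's chain of managers is Peggy, Celine, Idris, Zane, Marcus, Hope. Pia's chain of managers is Judy, Mei, Zane, Marcus, Hope. The first manager that appears in both chains is Zane.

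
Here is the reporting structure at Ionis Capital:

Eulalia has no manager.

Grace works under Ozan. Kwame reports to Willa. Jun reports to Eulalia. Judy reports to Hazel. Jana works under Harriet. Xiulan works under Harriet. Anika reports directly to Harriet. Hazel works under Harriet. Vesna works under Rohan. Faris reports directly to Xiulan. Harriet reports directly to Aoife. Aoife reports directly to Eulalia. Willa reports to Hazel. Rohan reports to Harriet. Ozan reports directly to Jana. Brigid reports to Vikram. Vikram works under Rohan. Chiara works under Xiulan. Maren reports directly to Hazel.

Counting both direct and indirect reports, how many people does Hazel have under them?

Hazel directly manages Willa, Maren, Judy. Under Willa: Kwame (1). Maren has no reports. Judy has no reports. So Hazel's organization is 3 direct reports plus everyone under them: 2 + 1 + 1 = 4.

4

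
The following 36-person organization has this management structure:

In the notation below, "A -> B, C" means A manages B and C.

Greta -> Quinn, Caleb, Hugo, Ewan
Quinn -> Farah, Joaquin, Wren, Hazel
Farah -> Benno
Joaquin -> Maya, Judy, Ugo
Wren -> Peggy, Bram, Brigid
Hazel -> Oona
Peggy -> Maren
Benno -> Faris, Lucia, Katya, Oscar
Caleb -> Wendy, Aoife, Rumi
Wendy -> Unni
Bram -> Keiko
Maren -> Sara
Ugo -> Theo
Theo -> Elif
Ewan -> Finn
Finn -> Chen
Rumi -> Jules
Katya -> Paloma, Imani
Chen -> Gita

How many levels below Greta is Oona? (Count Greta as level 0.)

3

Chain from Oona up to Greta: Oona → Hazel → Quinn → Greta. That is 3 steps up, so Oona is 3 levels below Greta.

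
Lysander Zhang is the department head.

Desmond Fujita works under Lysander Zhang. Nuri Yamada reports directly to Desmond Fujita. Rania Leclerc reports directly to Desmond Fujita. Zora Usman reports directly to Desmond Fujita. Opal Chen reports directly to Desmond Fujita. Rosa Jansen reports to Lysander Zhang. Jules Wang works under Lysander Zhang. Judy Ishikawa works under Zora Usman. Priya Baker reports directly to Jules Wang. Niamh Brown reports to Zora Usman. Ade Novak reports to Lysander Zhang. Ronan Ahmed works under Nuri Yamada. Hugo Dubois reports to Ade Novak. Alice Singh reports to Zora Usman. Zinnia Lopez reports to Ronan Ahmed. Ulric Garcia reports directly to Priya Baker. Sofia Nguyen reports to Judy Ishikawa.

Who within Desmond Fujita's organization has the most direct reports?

Direct-report counts within Desmond Fujita's organization: Desmond Fujita has 4; Zora Usman has 3; Judy Ishikawa has 1; Nuri Yamada has 1; Ronan Ahmed has 1. The largest is 4, held by Desmond Fujita.

Desmond Fujita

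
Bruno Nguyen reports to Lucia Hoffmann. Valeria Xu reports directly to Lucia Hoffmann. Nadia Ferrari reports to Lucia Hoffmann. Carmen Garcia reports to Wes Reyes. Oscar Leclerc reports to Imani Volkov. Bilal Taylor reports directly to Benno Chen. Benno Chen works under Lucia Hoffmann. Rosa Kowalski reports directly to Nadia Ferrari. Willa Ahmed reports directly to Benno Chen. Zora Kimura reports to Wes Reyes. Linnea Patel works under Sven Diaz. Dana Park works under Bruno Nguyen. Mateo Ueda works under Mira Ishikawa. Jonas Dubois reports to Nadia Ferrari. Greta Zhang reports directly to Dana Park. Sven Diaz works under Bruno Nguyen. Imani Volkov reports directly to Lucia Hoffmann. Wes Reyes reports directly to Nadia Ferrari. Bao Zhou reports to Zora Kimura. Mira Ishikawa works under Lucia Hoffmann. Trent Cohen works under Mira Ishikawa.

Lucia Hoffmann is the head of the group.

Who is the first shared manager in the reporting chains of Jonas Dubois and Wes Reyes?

Nadia Ferrari

Jonas Dubois's chain of managers is Nadia Ferrari, Lucia Hoffmann. Wes Reyes's chain of managers is Nadia Ferrari, Lucia Hoffmann. The first manager that appears in both chains is Nadia Ferrari.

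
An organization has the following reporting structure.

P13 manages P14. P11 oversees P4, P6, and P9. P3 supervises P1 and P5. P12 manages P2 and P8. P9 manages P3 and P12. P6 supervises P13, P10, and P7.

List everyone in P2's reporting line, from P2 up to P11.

P2 reports to P12. P12 reports to P9. P9 reports to P11. P11 is at the top.

P2 -> P12 -> P9 -> P11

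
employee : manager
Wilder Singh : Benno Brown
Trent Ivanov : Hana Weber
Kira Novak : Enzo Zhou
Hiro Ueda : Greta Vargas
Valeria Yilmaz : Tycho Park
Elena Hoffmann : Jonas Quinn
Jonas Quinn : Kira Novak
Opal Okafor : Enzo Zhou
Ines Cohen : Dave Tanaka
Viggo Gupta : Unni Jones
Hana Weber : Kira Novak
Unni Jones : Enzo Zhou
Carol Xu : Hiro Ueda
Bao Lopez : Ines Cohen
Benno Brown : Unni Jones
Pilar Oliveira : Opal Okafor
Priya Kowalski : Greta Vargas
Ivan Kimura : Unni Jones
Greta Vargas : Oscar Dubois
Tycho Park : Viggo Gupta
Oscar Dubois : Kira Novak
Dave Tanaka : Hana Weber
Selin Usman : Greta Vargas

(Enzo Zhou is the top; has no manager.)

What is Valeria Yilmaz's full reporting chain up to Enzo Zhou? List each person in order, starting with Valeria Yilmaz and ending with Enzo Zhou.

Valeria Yilmaz -> Tycho Park -> Viggo Gupta -> Unni Jones -> Enzo Zhou

Valeria Yilmaz reports to Tycho Park. Tycho Park reports to Viggo Gupta. Viggo Gupta reports to Unni Jones. Unni Jones reports to Enzo Zhou. Enzo Zhou is at the top.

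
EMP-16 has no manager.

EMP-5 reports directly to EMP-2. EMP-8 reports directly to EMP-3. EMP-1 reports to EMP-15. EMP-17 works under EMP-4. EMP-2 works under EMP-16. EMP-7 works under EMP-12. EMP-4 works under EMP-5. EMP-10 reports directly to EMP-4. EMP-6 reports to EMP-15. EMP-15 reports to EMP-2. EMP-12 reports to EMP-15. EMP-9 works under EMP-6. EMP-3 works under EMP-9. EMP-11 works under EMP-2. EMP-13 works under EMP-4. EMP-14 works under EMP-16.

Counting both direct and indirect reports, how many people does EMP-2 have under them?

14

EMP-2 directly manages EMP-15, EMP-5, EMP-11. Under EMP-15: EMP-1, EMP-12, EMP-7, EMP-6, EMP-9, EMP-3, EMP-8 (7). Under EMP-5: EMP-4, EMP-17, EMP-10, EMP-13 (4). EMP-11 has no reports. So EMP-2's organization is 3 direct reports plus everyone under them: 8 + 5 + 1 = 14.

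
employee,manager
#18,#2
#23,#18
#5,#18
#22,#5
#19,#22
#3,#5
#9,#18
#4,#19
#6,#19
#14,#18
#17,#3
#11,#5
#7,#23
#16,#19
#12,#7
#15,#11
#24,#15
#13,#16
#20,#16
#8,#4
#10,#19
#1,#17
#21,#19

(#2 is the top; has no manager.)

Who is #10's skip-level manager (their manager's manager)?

#10 reports to #19, and #19 reports to #22. So #10's skip-level manager is #22.

#22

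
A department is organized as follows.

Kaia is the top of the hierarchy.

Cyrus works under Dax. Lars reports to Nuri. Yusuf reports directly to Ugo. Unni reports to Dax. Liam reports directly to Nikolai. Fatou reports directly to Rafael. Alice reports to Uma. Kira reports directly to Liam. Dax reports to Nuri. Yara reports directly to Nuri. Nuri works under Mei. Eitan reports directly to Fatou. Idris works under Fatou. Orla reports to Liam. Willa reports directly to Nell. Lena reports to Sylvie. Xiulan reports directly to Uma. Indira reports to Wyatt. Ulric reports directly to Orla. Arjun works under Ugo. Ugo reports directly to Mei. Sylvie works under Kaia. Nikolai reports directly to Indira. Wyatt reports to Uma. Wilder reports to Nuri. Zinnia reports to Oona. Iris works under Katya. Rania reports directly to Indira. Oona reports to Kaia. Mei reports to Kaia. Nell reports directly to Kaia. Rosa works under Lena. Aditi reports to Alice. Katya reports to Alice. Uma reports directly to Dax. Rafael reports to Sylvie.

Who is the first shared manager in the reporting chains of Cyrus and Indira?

Cyrus's chain of managers is Dax, Nuri, Mei, Kaia. Indira's chain of managers is Wyatt, Uma, Dax, Nuri, Mei, Kaia. The first manager that appears in both chains is Dax.

Dax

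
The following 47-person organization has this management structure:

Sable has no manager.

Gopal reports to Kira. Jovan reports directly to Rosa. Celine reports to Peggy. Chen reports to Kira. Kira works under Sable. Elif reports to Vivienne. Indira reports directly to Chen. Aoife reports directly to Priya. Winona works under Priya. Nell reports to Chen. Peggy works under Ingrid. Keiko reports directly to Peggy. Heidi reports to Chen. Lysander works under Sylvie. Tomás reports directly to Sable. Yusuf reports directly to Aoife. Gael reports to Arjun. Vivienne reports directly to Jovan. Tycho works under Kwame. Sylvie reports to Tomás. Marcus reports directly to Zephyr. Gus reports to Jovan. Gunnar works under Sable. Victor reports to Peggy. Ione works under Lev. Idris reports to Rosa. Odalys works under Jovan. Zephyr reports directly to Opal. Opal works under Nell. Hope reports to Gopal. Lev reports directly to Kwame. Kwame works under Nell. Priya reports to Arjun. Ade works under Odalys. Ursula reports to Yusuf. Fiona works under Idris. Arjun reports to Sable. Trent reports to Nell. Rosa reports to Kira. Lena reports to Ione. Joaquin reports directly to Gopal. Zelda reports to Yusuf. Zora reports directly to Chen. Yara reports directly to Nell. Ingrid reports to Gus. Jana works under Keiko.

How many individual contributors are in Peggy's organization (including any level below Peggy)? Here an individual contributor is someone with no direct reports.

3

The people in Peggy's organization with no one reporting to them are Victor, Celine, Jana. That is 3.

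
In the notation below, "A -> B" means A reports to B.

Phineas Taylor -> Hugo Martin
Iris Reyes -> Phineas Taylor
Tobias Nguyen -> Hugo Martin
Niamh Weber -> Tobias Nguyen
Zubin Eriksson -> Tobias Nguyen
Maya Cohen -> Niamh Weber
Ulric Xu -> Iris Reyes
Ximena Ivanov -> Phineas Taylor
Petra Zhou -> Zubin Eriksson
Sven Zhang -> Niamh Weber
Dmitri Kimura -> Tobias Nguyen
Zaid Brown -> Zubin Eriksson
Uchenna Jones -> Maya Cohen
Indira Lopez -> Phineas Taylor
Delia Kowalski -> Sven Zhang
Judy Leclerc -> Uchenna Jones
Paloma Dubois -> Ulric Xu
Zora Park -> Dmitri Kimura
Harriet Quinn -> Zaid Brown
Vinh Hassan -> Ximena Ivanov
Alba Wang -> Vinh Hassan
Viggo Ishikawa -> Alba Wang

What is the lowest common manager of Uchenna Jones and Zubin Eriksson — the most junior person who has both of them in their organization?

Uchenna Jones's chain of managers is Maya Cohen, Niamh Weber, Tobias Nguyen, Hugo Martin. Zubin Eriksson's chain of managers is Tobias Nguyen, Hugo Martin. The first manager that appears in both chains is Tobias Nguyen.

Tobias Nguyen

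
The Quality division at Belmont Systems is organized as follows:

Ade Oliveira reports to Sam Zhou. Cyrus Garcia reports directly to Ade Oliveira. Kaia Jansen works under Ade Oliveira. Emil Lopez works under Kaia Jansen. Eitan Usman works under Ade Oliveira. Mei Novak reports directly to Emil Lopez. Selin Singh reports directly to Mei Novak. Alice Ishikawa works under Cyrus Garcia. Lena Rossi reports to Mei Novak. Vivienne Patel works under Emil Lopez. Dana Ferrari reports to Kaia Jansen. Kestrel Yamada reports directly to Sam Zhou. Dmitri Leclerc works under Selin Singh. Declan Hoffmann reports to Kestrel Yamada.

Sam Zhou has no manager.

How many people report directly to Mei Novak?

Mei Novak directly manages Selin Singh, Lena Rossi. That is 2 direct reports.

2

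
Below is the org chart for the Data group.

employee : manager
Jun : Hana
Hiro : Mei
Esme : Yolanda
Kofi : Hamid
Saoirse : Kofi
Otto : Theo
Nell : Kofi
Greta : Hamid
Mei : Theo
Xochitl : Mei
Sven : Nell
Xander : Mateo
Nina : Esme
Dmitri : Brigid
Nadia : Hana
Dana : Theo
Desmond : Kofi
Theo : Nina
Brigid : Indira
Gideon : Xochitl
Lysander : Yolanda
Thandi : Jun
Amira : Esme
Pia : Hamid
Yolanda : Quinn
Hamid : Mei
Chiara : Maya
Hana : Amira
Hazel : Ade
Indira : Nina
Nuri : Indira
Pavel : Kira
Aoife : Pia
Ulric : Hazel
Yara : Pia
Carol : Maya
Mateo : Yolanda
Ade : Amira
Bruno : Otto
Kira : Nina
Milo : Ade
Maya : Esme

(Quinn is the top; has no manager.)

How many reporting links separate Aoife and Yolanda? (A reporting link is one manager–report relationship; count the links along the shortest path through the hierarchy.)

7

Aoife is in Yolanda's organization: the chain from Aoife up to Yolanda is Aoife → Pia → Hamid → Mei → Theo → Nina → Esme → Yolanda, which is 7 links.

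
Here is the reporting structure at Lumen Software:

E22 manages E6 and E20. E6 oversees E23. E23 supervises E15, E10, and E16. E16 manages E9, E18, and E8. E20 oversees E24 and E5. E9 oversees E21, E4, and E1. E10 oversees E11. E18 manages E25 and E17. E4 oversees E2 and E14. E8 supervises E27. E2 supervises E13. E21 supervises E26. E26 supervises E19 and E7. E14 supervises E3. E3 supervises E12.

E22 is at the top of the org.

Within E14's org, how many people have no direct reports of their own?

The only person in E14's organization with no one reporting to them is E12. That is 1.

1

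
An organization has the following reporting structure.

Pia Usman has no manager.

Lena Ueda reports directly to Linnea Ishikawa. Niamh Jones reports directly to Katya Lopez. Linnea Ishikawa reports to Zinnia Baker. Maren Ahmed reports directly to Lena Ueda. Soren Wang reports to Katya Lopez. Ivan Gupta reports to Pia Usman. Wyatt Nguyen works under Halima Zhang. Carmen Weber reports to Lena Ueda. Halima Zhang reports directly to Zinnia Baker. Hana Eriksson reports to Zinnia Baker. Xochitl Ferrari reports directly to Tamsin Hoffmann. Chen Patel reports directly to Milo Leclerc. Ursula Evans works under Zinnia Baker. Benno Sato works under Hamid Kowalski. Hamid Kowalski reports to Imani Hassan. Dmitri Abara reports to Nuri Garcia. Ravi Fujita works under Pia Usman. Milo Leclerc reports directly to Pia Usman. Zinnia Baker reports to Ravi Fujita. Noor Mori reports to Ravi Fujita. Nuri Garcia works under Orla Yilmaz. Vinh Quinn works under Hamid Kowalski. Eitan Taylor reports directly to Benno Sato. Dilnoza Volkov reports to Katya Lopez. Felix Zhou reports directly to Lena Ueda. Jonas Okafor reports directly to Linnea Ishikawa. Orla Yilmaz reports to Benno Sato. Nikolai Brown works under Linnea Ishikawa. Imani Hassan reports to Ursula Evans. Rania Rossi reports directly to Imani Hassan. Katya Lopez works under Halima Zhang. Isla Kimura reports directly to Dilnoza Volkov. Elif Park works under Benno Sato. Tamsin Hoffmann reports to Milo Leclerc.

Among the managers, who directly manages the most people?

Zinnia Baker

Direct-report counts: Pia Usman has 3; Milo Leclerc has 2; Tamsin Hoffmann has 1; Ravi Fujita has 2; Zinnia Baker has 4; Halima Zhang has 2; Katya Lopez has 3; Dilnoza Volkov has 1; Linnea Ishikawa has 3; Lena Ueda has 3; Ursula Evans has 1; Imani Hassan has 2; Hamid Kowalski has 2; Benno Sato has 3; Orla Yilmaz has 1; Nuri Garcia has 1. The largest is 4, held by Zinnia Baker.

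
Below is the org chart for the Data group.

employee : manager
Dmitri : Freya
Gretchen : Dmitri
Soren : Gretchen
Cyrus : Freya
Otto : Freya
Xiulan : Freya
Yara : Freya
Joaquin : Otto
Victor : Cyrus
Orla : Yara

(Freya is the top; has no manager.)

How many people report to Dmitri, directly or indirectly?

Dmitri directly manages Gretchen. Under Gretchen: Soren (1). That's 2 in total.

2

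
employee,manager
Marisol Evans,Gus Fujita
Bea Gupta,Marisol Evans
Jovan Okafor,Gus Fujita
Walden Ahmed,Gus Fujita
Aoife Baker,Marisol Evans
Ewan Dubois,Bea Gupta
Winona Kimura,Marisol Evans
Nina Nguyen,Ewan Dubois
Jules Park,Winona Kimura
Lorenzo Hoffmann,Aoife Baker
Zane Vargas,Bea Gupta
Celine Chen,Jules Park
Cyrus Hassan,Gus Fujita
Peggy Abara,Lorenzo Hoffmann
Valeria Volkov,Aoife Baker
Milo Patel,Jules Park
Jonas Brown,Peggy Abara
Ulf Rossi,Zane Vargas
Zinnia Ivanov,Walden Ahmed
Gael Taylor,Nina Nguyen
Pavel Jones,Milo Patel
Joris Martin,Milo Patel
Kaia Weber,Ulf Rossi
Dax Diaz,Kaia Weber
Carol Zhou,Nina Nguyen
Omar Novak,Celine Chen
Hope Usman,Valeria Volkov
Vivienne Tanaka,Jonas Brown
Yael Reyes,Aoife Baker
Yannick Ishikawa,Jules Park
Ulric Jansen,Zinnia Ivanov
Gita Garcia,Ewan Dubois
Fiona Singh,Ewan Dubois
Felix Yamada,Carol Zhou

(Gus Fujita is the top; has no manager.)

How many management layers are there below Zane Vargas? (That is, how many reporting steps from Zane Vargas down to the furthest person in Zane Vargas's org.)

3

The longest chain under Zane Vargas runs Zane Vargas → Ulf Rossi → Kaia Weber → Dax Diaz, which is 3 levels below Zane Vargas.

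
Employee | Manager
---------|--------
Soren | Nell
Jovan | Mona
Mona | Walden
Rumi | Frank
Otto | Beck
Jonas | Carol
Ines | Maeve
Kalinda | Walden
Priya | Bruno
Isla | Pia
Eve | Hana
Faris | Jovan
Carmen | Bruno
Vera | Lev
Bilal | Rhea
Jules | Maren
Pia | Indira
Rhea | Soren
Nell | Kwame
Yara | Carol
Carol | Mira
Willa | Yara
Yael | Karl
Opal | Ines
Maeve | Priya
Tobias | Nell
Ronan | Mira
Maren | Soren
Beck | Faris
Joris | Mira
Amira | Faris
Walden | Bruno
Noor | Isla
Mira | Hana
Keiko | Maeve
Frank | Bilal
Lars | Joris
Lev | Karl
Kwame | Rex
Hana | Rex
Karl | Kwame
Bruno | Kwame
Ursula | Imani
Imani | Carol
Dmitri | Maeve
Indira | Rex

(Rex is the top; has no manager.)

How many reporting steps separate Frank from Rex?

Chain from Frank up to Rex: Frank → Bilal → Rhea → Soren → Nell → Kwame → Rex. That is 6 steps up, so Frank is 6 levels below Rex.

6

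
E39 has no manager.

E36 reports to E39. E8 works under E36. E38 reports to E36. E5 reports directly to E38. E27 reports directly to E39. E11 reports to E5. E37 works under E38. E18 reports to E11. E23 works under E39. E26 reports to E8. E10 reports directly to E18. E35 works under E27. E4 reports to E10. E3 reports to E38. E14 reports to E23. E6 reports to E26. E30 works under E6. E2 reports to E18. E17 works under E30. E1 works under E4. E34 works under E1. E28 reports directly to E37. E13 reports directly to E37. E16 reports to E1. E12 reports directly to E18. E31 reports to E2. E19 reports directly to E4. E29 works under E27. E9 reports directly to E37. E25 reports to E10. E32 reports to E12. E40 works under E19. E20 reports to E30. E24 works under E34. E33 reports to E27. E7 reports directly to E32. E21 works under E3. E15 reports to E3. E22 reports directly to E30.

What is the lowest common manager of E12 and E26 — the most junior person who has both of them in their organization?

E12's chain of managers is E18, E11, E5, E38, E36, E39. E26's chain of managers is E8, E36, E39. The first manager that appears in both chains is E36.

E36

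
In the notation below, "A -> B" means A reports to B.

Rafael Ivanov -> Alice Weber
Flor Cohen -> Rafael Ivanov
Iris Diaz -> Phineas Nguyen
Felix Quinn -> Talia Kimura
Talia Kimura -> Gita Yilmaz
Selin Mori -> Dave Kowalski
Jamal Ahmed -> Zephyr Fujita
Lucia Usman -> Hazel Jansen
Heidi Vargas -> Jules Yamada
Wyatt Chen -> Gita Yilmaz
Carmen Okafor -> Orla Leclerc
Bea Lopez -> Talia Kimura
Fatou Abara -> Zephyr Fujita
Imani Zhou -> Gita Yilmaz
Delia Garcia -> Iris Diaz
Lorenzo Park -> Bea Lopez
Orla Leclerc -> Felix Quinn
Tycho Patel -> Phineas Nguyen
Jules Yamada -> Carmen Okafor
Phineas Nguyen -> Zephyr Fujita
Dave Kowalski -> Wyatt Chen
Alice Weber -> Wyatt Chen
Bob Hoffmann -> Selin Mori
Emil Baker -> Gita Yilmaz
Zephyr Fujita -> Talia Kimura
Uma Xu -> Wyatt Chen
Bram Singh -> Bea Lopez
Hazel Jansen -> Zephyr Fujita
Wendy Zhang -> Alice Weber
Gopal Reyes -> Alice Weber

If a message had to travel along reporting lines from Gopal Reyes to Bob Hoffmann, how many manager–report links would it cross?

5

Gopal Reyes is 2 levels below Wyatt Chen, and Bob Hoffmann is 3 levels below Wyatt Chen (their lowest common manager). The shortest path runs up from Gopal Reyes to Wyatt Chen and back down to Bob Hoffmann: 2 + 3 = 5 links.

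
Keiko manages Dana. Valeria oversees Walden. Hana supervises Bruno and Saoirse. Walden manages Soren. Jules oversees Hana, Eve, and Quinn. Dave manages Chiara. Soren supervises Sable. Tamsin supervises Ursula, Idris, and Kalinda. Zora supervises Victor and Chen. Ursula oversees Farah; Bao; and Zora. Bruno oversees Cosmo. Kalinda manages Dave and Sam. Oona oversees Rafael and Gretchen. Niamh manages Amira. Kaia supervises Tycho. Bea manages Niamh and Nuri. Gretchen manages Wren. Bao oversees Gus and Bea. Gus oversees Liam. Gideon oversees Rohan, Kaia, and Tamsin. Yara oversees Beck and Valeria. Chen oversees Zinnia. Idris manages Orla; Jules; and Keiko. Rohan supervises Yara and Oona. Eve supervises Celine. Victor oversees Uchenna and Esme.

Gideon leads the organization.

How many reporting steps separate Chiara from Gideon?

4

Chain from Chiara up to Gideon: Chiara → Dave → Kalinda → Tamsin → Gideon. That is 4 steps up, so Chiara is 4 levels below Gideon.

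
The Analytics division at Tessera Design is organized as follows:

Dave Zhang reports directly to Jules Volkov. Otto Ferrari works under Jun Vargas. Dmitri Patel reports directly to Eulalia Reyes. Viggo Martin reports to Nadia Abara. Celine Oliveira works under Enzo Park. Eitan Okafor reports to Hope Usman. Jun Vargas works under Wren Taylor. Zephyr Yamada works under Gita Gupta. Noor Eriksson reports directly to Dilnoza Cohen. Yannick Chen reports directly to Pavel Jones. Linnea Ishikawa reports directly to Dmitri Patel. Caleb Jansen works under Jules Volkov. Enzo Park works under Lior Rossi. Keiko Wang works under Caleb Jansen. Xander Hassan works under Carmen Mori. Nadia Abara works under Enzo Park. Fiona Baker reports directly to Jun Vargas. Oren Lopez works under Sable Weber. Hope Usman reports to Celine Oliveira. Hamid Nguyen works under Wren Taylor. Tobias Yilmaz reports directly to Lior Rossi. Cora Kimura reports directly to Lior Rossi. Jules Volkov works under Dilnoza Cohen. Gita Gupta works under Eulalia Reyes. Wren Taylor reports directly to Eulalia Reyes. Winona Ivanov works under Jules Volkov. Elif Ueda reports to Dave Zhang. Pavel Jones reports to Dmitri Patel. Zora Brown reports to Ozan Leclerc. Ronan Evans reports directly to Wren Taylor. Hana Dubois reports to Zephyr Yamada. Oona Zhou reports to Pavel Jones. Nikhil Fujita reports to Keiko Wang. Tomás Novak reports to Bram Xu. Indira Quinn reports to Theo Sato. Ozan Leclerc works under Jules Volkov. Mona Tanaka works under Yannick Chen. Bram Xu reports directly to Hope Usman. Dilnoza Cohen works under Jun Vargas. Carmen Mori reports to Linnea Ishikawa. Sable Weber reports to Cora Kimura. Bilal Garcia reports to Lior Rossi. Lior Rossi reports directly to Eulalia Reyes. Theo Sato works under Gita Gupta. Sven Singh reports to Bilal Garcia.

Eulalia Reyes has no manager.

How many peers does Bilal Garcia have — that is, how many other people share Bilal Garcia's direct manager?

3

Bilal Garcia reports to Lior Rossi. Lior Rossi's other direct reports are Enzo Park, Cora Kimura, Tobias Yilmaz — 3 peers.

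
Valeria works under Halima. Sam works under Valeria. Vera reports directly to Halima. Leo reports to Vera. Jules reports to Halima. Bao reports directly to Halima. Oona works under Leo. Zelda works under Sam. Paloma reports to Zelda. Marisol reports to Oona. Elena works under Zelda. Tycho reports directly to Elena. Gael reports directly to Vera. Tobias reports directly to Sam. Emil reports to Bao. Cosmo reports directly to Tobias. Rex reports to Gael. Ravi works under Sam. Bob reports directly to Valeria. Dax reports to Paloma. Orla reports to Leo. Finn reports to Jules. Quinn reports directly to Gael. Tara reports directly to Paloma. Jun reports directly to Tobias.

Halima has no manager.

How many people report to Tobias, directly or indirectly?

Tobias directly manages Cosmo, Jun. Cosmo has no reports. Jun has no reports. So Tobias's organization is 2 direct reports plus everyone under them: 1 + 1 = 2.

2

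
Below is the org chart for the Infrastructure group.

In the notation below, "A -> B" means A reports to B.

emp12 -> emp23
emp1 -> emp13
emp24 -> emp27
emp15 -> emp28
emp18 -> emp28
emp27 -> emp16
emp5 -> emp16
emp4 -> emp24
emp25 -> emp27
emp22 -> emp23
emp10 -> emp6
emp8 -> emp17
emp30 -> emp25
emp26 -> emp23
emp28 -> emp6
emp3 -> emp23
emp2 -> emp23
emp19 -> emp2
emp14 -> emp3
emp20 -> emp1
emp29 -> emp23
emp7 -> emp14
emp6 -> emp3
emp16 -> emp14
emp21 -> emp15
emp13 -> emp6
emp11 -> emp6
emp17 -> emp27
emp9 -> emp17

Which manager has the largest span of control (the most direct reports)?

emp23

Direct-report counts: emp23 has 6; emp2 has 1; emp3 has 2; emp6 has 4; emp13 has 1; emp1 has 1; emp28 has 2; emp15 has 1; emp14 has 2; emp16 has 2; emp27 has 3; emp25 has 1; emp24 has 1; emp17 has 2. The largest is 6, held by emp23.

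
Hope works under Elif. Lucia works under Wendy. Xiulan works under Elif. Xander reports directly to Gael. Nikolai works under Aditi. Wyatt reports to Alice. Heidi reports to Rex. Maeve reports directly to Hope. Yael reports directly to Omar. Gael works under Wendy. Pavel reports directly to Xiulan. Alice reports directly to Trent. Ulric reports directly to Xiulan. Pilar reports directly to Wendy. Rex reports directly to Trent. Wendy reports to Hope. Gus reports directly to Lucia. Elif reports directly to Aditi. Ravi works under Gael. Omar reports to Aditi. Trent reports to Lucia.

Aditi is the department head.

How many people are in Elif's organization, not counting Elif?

Elif directly manages Hope, Xiulan. Under Hope: Maeve, Wendy, Gael, Xander, Ravi, Pilar, Lucia, Gus, Trent, Alice, Wyatt, Rex, Heidi (13). Under Xiulan: Pavel, Ulric (2). So Elif's organization is 2 direct reports plus everyone under them: 14 + 3 = 17.

17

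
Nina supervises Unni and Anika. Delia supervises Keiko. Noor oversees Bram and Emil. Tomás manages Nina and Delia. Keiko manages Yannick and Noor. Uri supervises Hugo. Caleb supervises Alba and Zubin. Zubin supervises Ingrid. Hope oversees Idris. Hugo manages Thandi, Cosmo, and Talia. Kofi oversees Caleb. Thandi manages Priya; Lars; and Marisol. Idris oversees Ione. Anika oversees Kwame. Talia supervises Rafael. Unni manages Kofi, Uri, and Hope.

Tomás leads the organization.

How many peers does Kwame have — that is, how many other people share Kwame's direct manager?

Kwame reports to Anika, and Anika has no other direct reports. Kwame has 0 peers.

0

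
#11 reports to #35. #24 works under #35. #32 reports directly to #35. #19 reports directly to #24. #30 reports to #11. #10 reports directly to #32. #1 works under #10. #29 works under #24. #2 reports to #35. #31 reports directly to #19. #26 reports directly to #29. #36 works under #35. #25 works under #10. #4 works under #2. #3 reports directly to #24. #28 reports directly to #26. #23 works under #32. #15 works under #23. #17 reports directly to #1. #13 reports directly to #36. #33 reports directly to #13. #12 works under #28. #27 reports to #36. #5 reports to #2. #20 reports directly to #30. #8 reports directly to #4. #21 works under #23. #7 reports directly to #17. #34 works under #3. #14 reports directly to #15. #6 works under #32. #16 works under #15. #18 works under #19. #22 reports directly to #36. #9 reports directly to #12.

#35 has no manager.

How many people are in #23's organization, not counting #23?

4

#23 directly manages #15, #21. Under #15: #16, #14 (2). #21 has no reports. So #23's organization is 2 direct reports plus everyone under them: 3 + 1 = 4.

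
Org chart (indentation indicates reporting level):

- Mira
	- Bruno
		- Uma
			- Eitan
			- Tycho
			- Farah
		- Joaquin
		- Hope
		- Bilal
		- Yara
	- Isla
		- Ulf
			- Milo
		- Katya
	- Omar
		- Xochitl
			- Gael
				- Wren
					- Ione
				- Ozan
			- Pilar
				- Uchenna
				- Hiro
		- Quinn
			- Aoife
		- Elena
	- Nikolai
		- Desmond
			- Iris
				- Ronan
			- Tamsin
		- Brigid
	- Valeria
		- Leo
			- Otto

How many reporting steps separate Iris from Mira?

Chain from Iris up to Mira: Iris → Desmond → Nikolai → Mira. That is 3 steps up, so Iris is 3 levels below Mira.

3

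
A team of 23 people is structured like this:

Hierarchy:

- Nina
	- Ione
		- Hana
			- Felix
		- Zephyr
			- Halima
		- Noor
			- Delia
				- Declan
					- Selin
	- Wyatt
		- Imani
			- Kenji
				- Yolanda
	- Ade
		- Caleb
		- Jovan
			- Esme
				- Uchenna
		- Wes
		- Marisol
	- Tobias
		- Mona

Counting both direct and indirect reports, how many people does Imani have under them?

Imani directly manages Kenji. Under Kenji: Yolanda (1). That's 2 in total.

2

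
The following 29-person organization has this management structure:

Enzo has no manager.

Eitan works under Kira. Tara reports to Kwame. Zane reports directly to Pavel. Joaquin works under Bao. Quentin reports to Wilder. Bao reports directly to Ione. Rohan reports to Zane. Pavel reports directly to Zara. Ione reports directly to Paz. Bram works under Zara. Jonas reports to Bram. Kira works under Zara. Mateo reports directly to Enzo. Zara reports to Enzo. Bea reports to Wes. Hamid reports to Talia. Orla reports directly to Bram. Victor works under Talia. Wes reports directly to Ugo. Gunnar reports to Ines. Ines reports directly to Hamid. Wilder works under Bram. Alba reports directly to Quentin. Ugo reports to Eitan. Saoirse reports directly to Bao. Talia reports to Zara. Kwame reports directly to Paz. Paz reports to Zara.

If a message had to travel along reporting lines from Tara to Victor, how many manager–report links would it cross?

5

Tara is 3 levels below Zara, and Victor is 2 levels below Zara (their lowest common manager). The shortest path runs up from Tara to Zara and back down to Victor: 3 + 2 = 5 links.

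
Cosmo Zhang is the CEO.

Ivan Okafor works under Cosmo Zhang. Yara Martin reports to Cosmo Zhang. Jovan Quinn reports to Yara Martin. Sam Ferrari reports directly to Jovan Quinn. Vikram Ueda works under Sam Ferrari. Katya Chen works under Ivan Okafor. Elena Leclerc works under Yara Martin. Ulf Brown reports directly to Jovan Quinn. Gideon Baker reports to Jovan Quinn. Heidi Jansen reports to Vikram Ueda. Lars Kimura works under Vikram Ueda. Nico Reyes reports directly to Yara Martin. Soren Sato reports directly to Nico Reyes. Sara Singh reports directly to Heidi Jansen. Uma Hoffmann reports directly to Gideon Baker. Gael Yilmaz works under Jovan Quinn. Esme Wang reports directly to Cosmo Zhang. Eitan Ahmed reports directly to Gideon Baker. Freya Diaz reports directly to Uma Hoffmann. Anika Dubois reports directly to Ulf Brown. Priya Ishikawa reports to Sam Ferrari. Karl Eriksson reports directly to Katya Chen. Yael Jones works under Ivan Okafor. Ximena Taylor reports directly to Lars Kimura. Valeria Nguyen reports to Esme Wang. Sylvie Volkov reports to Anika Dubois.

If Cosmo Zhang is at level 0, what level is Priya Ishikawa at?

Chain from Priya Ishikawa up to Cosmo Zhang: Priya Ishikawa → Sam Ferrari → Jovan Quinn → Yara Martin → Cosmo Zhang. That is 4 steps up, so Priya Ishikawa is 4 levels below Cosmo Zhang.

4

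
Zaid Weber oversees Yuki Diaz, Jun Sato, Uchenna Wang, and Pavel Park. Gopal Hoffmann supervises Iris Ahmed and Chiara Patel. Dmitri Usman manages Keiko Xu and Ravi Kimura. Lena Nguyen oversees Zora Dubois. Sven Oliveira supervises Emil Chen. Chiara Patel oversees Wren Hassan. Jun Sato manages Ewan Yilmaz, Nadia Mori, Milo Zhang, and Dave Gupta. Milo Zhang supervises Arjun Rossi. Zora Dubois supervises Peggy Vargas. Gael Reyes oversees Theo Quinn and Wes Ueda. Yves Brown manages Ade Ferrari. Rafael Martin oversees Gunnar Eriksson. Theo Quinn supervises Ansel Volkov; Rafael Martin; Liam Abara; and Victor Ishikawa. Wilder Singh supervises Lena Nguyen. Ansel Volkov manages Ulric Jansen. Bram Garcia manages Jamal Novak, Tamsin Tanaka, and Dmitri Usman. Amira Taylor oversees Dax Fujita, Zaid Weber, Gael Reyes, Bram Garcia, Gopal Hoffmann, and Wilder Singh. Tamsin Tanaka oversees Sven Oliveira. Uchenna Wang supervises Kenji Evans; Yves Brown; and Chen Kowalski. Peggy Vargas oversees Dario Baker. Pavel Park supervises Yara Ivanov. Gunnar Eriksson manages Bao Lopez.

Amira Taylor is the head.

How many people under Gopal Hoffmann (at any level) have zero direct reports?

2

The people in Gopal Hoffmann's organization with no one reporting to them are Wren Hassan, Iris Ahmed. That is 2.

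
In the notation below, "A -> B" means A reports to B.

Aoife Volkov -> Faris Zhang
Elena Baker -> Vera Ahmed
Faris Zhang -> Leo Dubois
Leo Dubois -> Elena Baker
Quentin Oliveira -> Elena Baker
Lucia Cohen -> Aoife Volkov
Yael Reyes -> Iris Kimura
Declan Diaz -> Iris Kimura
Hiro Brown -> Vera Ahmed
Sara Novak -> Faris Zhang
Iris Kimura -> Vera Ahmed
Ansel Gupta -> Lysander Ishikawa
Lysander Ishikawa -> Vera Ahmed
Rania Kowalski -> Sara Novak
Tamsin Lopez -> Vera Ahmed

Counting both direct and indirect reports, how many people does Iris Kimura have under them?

Iris Kimura directly manages Yael Reyes, Declan Diaz. Yael Reyes has no reports. Declan Diaz has no reports. So Iris Kimura's organization is 2 direct reports plus everyone under them: 1 + 1 = 2.

2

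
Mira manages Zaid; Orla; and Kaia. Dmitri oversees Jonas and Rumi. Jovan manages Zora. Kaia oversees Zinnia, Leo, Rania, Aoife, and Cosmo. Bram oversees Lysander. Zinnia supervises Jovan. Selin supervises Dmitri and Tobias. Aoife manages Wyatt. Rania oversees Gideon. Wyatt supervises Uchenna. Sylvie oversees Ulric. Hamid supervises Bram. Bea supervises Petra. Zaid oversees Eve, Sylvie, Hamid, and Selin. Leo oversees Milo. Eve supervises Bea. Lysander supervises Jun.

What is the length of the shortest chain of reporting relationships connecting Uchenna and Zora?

Uchenna is 3 levels below Kaia, and Zora is 3 levels below Kaia (their lowest common manager). The shortest path runs up from Uchenna to Kaia and back down to Zora: 3 + 3 = 6 links.

6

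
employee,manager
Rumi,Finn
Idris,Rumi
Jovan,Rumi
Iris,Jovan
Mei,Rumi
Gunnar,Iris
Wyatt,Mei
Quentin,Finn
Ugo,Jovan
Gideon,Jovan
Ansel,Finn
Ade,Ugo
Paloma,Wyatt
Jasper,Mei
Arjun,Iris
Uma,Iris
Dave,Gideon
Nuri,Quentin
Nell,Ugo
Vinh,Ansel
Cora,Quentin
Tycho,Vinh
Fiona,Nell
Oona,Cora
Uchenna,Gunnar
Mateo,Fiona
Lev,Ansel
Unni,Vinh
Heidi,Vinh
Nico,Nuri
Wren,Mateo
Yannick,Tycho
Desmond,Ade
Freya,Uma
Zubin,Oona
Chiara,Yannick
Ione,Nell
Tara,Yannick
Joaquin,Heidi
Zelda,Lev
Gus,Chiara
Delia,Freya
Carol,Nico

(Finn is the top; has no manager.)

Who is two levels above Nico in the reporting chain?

Quentin

Nico reports to Nuri, and Nuri reports to Quentin. So Nico's skip-level manager is Quentin.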